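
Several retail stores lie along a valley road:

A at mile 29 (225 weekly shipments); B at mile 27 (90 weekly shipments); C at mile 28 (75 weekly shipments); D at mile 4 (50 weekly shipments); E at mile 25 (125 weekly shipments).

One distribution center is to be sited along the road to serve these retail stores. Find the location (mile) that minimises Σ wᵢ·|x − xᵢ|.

For a sum of weighted absolute distances on a line, the optimum is the weighted median (not the mean). Total weight W = 565; half-weight = 282.5.
Sort by position and accumulate weight:
  mile 4 (D, w=50) → cum 50
  mile 25 (E, w=125) → cum 175
  mile 27 (B, w=90) → cum 265
  mile 28 (C, w=75) → cum 340  ≥ 282.5 → median here
  mile 29 (A, w=225) → cum 565
Optimal location: mile 28.

x = 28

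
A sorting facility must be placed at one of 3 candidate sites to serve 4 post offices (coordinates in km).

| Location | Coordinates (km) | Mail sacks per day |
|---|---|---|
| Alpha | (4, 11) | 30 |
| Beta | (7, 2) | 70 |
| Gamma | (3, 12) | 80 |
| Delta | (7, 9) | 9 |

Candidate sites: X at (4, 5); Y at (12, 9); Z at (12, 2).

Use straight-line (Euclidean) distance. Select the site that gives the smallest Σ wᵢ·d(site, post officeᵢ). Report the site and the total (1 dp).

X, total 1087.7 km

Total weighted distance at each candidate:
  X (4, 5): total = 1087.7
  Y (12, 9): total = 1653.5
  Z (12, 2): total = 1865.0
Minimum is at X with total 1087.7 km.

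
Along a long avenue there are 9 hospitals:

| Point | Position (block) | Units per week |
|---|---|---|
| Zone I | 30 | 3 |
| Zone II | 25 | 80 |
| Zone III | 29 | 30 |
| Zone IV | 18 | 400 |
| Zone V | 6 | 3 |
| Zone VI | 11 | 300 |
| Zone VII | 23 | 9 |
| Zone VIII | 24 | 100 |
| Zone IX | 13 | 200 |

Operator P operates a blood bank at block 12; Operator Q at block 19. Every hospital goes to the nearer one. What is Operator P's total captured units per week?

The indifferent point is the midpoint (12+19)/2 = 15.5; hospitals left of it (closer to Operator P at 12) go to Operator P, those right go to Operator Q.
  Zone V at 6 (w=3) → Operator P
  Zone VI at 11 (w=300) → Operator P
  Zone IX at 13 (w=200) → Operator P
  Zone IV at 18 (w=400) → Operator Q
  Zone VII at 23 (w=9) → Operator Q
  Zone VIII at 24 (w=100) → Operator Q
  Zone II at 25 (w=80) → Operator Q
  Zone III at 29 (w=30) → Operator Q
  Zone I at 30 (w=3) → Operator Q
Operator P captures 503; Operator Q captures 622.

503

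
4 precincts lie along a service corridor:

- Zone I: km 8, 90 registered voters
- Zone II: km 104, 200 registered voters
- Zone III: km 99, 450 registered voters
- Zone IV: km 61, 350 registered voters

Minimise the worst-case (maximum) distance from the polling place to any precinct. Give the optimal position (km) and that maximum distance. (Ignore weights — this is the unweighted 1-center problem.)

The 1-center on a line is the midpoint of the two extreme points: leftmost at 8, rightmost at 104.
Optimal location = (8 + 104)/2 = 56; maximum distance = (104 − 8)/2 = 48.

location 56, max distance 48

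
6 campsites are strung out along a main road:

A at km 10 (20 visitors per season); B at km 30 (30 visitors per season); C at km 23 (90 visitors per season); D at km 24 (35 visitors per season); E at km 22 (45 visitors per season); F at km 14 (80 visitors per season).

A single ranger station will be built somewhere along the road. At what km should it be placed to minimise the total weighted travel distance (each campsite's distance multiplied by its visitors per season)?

x = 23

For a sum of weighted absolute distances on a line, the optimum is the weighted median (not the mean). Total weight W = 300; half-weight = 150.
Sort by position and accumulate weight:
  km 10 (A, w=20) → cum 20
  km 14 (F, w=80) → cum 100
  km 22 (E, w=45) → cum 145
  km 23 (C, w=90) → cum 235  ≥ 150 → median here
  km 24 (D, w=35) → cum 270
  km 30 (B, w=30) → cum 300
Optimal location: km 23.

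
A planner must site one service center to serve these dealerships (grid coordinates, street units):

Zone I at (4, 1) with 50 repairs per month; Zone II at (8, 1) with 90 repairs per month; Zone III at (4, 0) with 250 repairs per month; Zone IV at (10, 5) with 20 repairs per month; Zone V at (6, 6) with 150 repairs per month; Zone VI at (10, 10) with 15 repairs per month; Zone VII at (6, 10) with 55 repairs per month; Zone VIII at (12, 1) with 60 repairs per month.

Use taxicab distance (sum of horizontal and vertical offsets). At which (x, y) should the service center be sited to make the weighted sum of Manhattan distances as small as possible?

(6, 1)

Manhattan distance separates: Σwᵢ(|x−xᵢ|+|y−yᵢ|) = Σwᵢ|x−xᵢ| + Σwᵢ|y−yᵢ|, so x and y are optimised independently as 1-D weighted medians.
Total weight W = 690; half = 345.
x-coordinate, sorted with cumulative weight:
  x=4 (Zone I, w=50) cum 50
  x=4 (Zone III, w=250) cum 300
  x=6 (Zone V, w=150) cum 450  ← median
  x=6 (Zone VII, w=55) cum 505
  x=8 (Zone II, w=90) cum 595
  x=10 (Zone IV, w=20) cum 615
  x=10 (Zone VI, w=15) cum 630
  x=12 (Zone VIII, w=60) cum 690
⇒ x* = 6
y-coordinate, sorted with cumulative weight:
  y=0 (Zone III, w=250) cum 250
  y=1 (Zone I, w=50) cum 300
  y=1 (Zone II, w=90) cum 390  ← median
  y=1 (Zone VIII, w=60) cum 450
  y=5 (Zone IV, w=20) cum 470
  y=6 (Zone V, w=150) cum 620
  y=10 (Zone VI, w=15) cum 635
  y=10 (Zone VII, w=55) cum 690
⇒ y* = 1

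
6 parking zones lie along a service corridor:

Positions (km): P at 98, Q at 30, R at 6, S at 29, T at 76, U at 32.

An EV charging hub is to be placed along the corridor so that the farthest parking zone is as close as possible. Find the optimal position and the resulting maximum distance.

location 52, max distance 46

The 1-center on a line is the midpoint of the two extreme points: leftmost at 6, rightmost at 98.
Optimal location = (6 + 98)/2 = 52; maximum distance = (98 − 6)/2 = 46.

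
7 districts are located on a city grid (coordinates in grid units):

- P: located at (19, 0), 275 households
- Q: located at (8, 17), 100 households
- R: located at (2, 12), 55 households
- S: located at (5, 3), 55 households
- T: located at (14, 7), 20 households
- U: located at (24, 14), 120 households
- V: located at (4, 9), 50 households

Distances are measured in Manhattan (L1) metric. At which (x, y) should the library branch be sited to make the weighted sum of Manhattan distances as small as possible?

(19, 7)

Manhattan distance separates: Σwᵢ(|x−xᵢ|+|y−yᵢ|) = Σwᵢ|x−xᵢ| + Σwᵢ|y−yᵢ|, so x and y are optimised independently as 1-D weighted medians.
Total weight W = 675; half = 337.5.
x-coordinate, sorted with cumulative weight:
  x=2 (R, w=55) cum 55
  x=4 (V, w=50) cum 105
  x=5 (S, w=55) cum 160
  x=8 (Q, w=100) cum 260
  x=14 (T, w=20) cum 280
  x=19 (P, w=275) cum 555  ← median
  x=24 (U, w=120) cum 675
⇒ x* = 19
y-coordinate, sorted with cumulative weight:
  y=0 (P, w=275) cum 275
  y=3 (S, w=55) cum 330
  y=7 (T, w=20) cum 350  ← median
  y=9 (V, w=50) cum 400
  y=12 (R, w=55) cum 455
  y=14 (U, w=120) cum 575
  y=17 (Q, w=100) cum 675
⇒ y* = 7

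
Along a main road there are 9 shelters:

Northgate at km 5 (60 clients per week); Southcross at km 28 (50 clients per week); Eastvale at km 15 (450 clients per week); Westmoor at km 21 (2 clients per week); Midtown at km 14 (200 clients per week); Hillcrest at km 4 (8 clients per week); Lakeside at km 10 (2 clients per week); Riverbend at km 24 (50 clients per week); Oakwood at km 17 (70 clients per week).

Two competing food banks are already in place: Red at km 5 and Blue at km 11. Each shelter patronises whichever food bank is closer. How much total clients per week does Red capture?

68

The indifferent point is the midpoint (5+11)/2 = 8; shelters left of it (closer to Red at 5) go to Red, those right go to Blue.
  Hillcrest at 4 (w=8) → Red
  Northgate at 5 (w=60) → Red
  Lakeside at 10 (w=2) → Blue
  Midtown at 14 (w=200) → Blue
  Eastvale at 15 (w=450) → Blue
  Oakwood at 17 (w=70) → Blue
  Westmoor at 21 (w=2) → Blue
  Riverbend at 24 (w=50) → Blue
  Southcross at 28 (w=50) → Blue
Red captures 68; Blue captures 824.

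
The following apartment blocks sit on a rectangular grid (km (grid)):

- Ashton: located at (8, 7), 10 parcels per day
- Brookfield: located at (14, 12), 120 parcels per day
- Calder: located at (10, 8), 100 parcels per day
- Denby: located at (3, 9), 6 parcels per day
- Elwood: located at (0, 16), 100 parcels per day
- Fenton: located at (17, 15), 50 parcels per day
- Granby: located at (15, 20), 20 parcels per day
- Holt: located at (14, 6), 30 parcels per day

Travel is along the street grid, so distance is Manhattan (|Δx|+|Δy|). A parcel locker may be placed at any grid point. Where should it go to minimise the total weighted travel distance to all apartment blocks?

Manhattan distance separates: Σwᵢ(|x−xᵢ|+|y−yᵢ|) = Σwᵢ|x−xᵢ| + Σwᵢ|y−yᵢ|, so x and y are optimised independently as 1-D weighted medians.
Total weight W = 436; half = 218.
x-coordinate, sorted with cumulative weight:
  x=0 (Elwood, w=100) cum 100
  x=3 (Denby, w=6) cum 106
  x=8 (Ashton, w=10) cum 116
  x=10 (Calder, w=100) cum 216
  x=14 (Brookfield, w=120) cum 336  ← median
  x=14 (Holt, w=30) cum 366
  x=15 (Granby, w=20) cum 386
  x=17 (Fenton, w=50) cum 436
⇒ x* = 14
y-coordinate, sorted with cumulative weight:
  y=6 (Holt, w=30) cum 30
  y=7 (Ashton, w=10) cum 40
  y=8 (Calder, w=100) cum 140
  y=9 (Denby, w=6) cum 146
  y=12 (Brookfield, w=120) cum 266  ← median
  y=15 (Fenton, w=50) cum 316
  y=16 (Elwood, w=100) cum 416
  y=20 (Granby, w=20) cum 436
⇒ y* = 12

(14, 12)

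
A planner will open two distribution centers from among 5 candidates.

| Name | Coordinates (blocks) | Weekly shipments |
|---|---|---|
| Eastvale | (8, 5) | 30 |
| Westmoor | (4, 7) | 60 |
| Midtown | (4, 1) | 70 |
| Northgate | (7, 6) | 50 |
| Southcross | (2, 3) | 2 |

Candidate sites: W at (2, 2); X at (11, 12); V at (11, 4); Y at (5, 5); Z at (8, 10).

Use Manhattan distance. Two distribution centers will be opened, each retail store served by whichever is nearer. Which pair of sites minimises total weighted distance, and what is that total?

Evaluate every pair (each demand assigned to the nearer of the two):
  {W, Y}: total = 632
  {X, Y}: total = 780
  {V, Y}: total = 780
  {Y, Z}: total = 780
  {W, Z}: total = 1032
  {W, V}: total = 1052
  {W, X}: total = 1352
  {V, Z}: total = 1510
  {X, V}: total = 1740
  {X, Z}: total = 1756
Best pair: {W, Y} with total 632.

{W, Y}, total 632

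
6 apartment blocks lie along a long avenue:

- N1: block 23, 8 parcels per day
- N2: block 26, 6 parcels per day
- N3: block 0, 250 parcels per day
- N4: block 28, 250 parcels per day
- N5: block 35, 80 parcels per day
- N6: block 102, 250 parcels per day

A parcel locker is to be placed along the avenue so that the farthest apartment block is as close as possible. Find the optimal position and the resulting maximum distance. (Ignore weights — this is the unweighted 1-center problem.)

The 1-center on a line is the midpoint of the two extreme points: leftmost at 0, rightmost at 102.
Optimal location = (0 + 102)/2 = 51; maximum distance = (102 − 0)/2 = 51.

location 51, max distance 51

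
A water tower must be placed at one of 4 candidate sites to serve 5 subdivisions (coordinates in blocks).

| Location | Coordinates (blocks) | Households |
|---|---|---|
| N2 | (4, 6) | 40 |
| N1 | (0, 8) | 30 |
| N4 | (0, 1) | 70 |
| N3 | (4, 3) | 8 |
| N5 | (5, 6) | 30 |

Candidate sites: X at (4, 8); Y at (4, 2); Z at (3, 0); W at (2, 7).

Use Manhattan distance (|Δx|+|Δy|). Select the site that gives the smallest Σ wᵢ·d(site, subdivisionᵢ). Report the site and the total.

Total weighted distance at each candidate:
  X (4, 8): total = 1100
  Y (4, 2): total = 968
  Z (3, 0): total = 1162
  W (2, 7): total = 938
Minimum is at W with total 938 blocks.

W, total 938 blocks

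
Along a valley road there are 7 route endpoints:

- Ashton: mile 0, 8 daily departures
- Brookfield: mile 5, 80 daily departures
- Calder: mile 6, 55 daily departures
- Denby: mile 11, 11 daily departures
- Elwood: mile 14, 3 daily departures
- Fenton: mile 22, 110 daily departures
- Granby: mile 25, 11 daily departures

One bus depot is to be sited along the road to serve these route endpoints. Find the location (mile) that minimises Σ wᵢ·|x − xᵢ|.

For a sum of weighted absolute distances on a line, the optimum is the weighted median (not the mean). Total weight W = 278; half-weight = 139.
Sort by position and accumulate weight:
  mile 0 (Ashton, w=8) → cum 8
  mile 5 (Brookfield, w=80) → cum 88
  mile 6 (Calder, w=55) → cum 143  ≥ 139 → median here
  mile 11 (Denby, w=11) → cum 154
  mile 14 (Elwood, w=3) → cum 157
  mile 22 (Fenton, w=110) → cum 267
  mile 25 (Granby, w=11) → cum 278
Optimal location: mile 6.

x = 6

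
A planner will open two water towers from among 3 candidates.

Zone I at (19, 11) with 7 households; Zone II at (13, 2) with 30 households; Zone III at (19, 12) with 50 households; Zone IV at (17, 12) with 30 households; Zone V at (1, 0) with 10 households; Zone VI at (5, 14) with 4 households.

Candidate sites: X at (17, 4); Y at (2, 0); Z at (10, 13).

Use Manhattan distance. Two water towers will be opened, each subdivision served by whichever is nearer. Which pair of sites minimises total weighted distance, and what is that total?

Evaluate every pair (each demand assigned to the nearer of the two):
  {X, Y}: total = 1061
  {X, Z}: total = 1207
  {Y, Z}: total = 1241
Best pair: {X, Y} with total 1061.

{X, Y}, total 1061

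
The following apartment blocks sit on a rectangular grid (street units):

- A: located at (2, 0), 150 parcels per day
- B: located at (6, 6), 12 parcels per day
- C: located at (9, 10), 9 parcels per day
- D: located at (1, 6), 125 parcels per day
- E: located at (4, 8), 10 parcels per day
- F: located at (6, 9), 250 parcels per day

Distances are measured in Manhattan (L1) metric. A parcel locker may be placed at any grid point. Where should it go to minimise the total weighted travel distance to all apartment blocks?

Manhattan distance separates: Σwᵢ(|x−xᵢ|+|y−yᵢ|) = Σwᵢ|x−xᵢ| + Σwᵢ|y−yᵢ|, so x and y are optimised independently as 1-D weighted medians.
Total weight W = 556; half = 278.
x-coordinate, sorted with cumulative weight:
  x=1 (D, w=125) cum 125
  x=2 (A, w=150) cum 275
  x=4 (E, w=10) cum 285  ← median
  x=6 (B, w=12) cum 297
  x=6 (F, w=250) cum 547
  x=9 (C, w=9) cum 556
⇒ x* = 4
y-coordinate, sorted with cumulative weight:
  y=0 (A, w=150) cum 150
  y=6 (B, w=12) cum 162
  y=6 (D, w=125) cum 287  ← median
  y=8 (E, w=10) cum 297
  y=9 (F, w=250) cum 547
  y=10 (C, w=9) cum 556
⇒ y* = 6

(4, 6)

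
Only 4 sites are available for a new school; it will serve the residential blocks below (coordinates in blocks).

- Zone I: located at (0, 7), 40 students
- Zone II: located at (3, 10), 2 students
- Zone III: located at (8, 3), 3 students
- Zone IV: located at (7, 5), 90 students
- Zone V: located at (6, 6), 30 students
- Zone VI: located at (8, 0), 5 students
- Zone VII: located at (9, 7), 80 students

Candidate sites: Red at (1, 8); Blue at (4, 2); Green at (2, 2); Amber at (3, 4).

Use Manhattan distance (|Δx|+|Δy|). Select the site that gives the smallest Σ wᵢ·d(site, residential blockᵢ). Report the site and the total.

Total weighted distance at each candidate:
  Red (1, 8): total = 1939
  Blue (4, 2): total = 1943
  Green (2, 2): total = 2279
  Amber (3, 4): total = 1635
Minimum is at Amber with total 1635 blocks.

Amber, total 1635 blocks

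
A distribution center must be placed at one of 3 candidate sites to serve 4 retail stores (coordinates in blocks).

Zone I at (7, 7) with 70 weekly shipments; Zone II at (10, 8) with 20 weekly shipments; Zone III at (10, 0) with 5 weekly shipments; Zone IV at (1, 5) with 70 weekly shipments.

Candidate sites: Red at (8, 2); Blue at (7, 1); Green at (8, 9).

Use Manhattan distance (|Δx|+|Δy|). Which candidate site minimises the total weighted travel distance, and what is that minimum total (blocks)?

Total weighted distance at each candidate:
  Red (8, 2): total = 1300
  Blue (7, 1): total = 1340
  Green (8, 9): total = 1095
Minimum is at Green with total 1095 blocks.

Green, total 1095 blocks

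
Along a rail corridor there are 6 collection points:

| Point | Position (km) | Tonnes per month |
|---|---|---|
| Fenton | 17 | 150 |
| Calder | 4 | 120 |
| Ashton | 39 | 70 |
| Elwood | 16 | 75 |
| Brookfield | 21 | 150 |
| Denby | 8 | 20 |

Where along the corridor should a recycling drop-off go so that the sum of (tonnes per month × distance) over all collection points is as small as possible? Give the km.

For a sum of weighted absolute distances on a line, the optimum is the weighted median (not the mean). Total weight W = 585; half-weight = 292.5.
Sort by position and accumulate weight:
  km 4 (Calder, w=120) → cum 120
  km 8 (Denby, w=20) → cum 140
  km 16 (Elwood, w=75) → cum 215
  km 17 (Fenton, w=150) → cum 365  ≥ 292.5 → median here
  km 21 (Brookfield, w=150) → cum 515
  km 39 (Ashton, w=70) → cum 585
Optimal location: km 17.

x = 17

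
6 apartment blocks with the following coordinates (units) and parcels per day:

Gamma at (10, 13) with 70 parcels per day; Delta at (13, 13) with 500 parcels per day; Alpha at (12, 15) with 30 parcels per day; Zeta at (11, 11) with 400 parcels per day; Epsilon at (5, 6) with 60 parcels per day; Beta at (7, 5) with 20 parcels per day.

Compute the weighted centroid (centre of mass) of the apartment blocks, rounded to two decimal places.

The minimiser of Σwᵢ‖p−pᵢ‖² is the weighted centroid p* = (Σwᵢpᵢ)/(Σwᵢ).
Σwᵢ = 1080.
Σwᵢxᵢ = 70·10 + 500·13 + 30·12 + 400·11 + 60·5 + 20·7 = 12400.
Σwᵢyᵢ = 70·13 + 500·13 + 30·15 + 400·11 + 60·6 + 20·5 = 12720.
x* = 12400/1080 = 11.48, y* = 12720/1080 = 11.78.

(11.48, 11.78)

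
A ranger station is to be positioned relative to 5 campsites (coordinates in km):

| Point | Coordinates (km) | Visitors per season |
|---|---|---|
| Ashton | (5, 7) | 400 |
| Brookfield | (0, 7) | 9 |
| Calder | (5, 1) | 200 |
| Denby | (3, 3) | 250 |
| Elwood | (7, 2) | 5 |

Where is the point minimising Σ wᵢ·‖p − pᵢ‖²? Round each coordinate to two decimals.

(4.38, 4.42)

The minimiser of Σwᵢ‖p−pᵢ‖² is the weighted centroid p* = (Σwᵢpᵢ)/(Σwᵢ).
Σwᵢ = 864.
Σwᵢxᵢ = 400·5 + 9·0 + 200·5 + 250·3 + 5·7 = 3785.
Σwᵢyᵢ = 400·7 + 9·7 + 200·1 + 250·3 + 5·2 = 3823.
x* = 3785/864 = 4.38, y* = 3823/864 = 4.42.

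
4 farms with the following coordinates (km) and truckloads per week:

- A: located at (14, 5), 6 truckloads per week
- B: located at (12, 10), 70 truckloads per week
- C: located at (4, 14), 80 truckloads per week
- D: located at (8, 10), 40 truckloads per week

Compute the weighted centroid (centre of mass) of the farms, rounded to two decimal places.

(7.98, 11.48)

The minimiser of Σwᵢ‖p−pᵢ‖² is the weighted centroid p* = (Σwᵢpᵢ)/(Σwᵢ).
Σwᵢ = 196.
Σwᵢxᵢ = 6·14 + 70·12 + 80·4 + 40·8 = 1564.
Σwᵢyᵢ = 6·5 + 70·10 + 80·14 + 40·10 = 2250.
x* = 1564/196 = 7.98, y* = 2250/196 = 11.48.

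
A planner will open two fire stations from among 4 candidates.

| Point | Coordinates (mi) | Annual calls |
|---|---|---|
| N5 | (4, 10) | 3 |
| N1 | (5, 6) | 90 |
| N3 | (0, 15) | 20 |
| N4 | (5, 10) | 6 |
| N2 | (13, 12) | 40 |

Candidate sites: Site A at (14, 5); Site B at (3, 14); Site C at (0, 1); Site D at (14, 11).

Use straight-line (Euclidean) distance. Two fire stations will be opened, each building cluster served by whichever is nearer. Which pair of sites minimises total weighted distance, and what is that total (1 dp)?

{Site B, Site D}, total 901.2

Evaluate every pair (each demand assigned to the nearer of the two):
  {Site B, Site D}: total = 901.2
  {Site C, Site D}: total = 1056.8
  {Site A, Site B}: total = 1127.4
  {Site B, Site C}: total = 1146.8
  {Site A, Site D}: total = 1247.2
  {Site A, Site C}: total = 1290.6
Best pair: {Site B, Site D} with total 901.2.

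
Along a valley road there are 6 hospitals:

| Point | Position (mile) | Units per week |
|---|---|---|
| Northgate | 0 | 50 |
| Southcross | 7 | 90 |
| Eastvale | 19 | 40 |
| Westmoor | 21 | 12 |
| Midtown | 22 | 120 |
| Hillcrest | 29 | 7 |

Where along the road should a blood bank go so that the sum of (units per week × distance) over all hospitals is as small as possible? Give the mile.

For a sum of weighted absolute distances on a line, the optimum is the weighted median (not the mean). Total weight W = 319; half-weight = 159.5.
Sort by position and accumulate weight:
  mile 0 (Northgate, w=50) → cum 50
  mile 7 (Southcross, w=90) → cum 140
  mile 19 (Eastvale, w=40) → cum 180  ≥ 159.5 → median here
  mile 21 (Westmoor, w=12) → cum 192
  mile 22 (Midtown, w=120) → cum 312
  mile 29 (Hillcrest, w=7) → cum 319
Optimal location: mile 19.

x = 19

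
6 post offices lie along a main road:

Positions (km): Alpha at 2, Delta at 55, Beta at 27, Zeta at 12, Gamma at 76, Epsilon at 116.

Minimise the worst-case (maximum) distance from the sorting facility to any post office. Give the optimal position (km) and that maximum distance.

The 1-center on a line is the midpoint of the two extreme points: leftmost at 2, rightmost at 116.
Optimal location = (2 + 116)/2 = 59; maximum distance = (116 − 2)/2 = 57.

location 59, max distance 57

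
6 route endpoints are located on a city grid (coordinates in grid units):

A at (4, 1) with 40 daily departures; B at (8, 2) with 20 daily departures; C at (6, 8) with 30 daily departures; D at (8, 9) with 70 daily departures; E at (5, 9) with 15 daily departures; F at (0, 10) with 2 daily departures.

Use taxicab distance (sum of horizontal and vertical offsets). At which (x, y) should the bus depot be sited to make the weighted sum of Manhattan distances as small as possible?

(8, 8)

Manhattan distance separates: Σwᵢ(|x−xᵢ|+|y−yᵢ|) = Σwᵢ|x−xᵢ| + Σwᵢ|y−yᵢ|, so x and y are optimised independently as 1-D weighted medians.
Total weight W = 177; half = 88.5.
x-coordinate, sorted with cumulative weight:
  x=0 (F, w=2) cum 2
  x=4 (A, w=40) cum 42
  x=5 (E, w=15) cum 57
  x=6 (C, w=30) cum 87
  x=8 (B, w=20) cum 107  ← median
  x=8 (D, w=70) cum 177
⇒ x* = 8
y-coordinate, sorted with cumulative weight:
  y=1 (A, w=40) cum 40
  y=2 (B, w=20) cum 60
  y=8 (C, w=30) cum 90  ← median
  y=9 (D, w=70) cum 160
  y=9 (E, w=15) cum 175
  y=10 (F, w=2) cum 177
⇒ y* = 8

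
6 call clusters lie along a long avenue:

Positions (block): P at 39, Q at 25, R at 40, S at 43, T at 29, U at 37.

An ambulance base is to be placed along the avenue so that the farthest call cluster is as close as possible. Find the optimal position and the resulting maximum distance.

location 34, max distance 9

The 1-center on a line is the midpoint of the two extreme points: leftmost at 25, rightmost at 43.
Optimal location = (25 + 43)/2 = 34; maximum distance = (43 − 25)/2 = 9.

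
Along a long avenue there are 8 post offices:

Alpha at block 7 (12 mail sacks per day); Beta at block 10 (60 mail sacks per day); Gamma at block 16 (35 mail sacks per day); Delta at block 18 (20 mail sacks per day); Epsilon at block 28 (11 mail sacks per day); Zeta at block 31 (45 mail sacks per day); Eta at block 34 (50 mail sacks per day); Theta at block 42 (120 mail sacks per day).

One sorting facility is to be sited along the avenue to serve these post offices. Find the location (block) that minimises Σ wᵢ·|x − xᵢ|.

For a sum of weighted absolute distances on a line, the optimum is the weighted median (not the mean). Total weight W = 353; half-weight = 176.5.
Sort by position and accumulate weight:
  block 7 (Alpha, w=12) → cum 12
  block 10 (Beta, w=60) → cum 72
  block 16 (Gamma, w=35) → cum 107
  block 18 (Delta, w=20) → cum 127
  block 28 (Epsilon, w=11) → cum 138
  block 31 (Zeta, w=45) → cum 183  ≥ 176.5 → median here
  block 34 (Eta, w=50) → cum 233
  block 42 (Theta, w=120) → cum 353
Optimal location: block 31.

x = 31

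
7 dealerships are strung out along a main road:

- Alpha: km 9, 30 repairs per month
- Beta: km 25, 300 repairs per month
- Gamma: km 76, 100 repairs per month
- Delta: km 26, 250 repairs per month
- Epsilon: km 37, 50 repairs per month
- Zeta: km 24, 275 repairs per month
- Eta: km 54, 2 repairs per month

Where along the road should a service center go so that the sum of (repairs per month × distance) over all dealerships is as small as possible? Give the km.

x = 25

For a sum of weighted absolute distances on a line, the optimum is the weighted median (not the mean). Total weight W = 1007; half-weight = 503.5.
Sort by position and accumulate weight:
  km 9 (Alpha, w=30) → cum 30
  km 24 (Zeta, w=275) → cum 305
  km 25 (Beta, w=300) → cum 605  ≥ 503.5 → median here
  km 26 (Delta, w=250) → cum 855
  km 37 (Epsilon, w=50) → cum 905
  km 54 (Eta, w=2) → cum 907
  km 76 (Gamma, w=100) → cum 1007
Optimal location: km 25.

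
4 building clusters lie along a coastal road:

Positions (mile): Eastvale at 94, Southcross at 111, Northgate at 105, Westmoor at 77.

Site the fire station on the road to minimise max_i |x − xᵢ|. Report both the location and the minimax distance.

The 1-center on a line is the midpoint of the two extreme points: leftmost at 77, rightmost at 111.
Optimal location = (77 + 111)/2 = 94; maximum distance = (111 − 77)/2 = 17.

location 94, max distance 17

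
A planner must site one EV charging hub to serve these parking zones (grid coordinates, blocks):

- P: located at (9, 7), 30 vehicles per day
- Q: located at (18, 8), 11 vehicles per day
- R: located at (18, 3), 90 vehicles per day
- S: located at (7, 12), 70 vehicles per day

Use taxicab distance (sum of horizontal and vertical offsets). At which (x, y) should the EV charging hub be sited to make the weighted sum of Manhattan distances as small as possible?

Manhattan distance separates: Σwᵢ(|x−xᵢ|+|y−yᵢ|) = Σwᵢ|x−xᵢ| + Σwᵢ|y−yᵢ|, so x and y are optimised independently as 1-D weighted medians.
Total weight W = 201; half = 100.5.
x-coordinate, sorted with cumulative weight:
  x=7 (S, w=70) cum 70
  x=9 (P, w=30) cum 100
  x=18 (Q, w=11) cum 111  ← median
  x=18 (R, w=90) cum 201
⇒ x* = 18
y-coordinate, sorted with cumulative weight:
  y=3 (R, w=90) cum 90
  y=7 (P, w=30) cum 120  ← median
  y=8 (Q, w=11) cum 131
  y=12 (S, w=70) cum 201
⇒ y* = 7

(18, 7)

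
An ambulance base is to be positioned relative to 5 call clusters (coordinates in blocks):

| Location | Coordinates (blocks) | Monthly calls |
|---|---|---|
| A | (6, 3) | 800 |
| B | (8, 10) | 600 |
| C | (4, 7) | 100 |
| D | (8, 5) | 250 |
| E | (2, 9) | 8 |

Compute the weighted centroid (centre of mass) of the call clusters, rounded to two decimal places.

The minimiser of Σwᵢ‖p−pᵢ‖² is the weighted centroid p* = (Σwᵢpᵢ)/(Σwᵢ).
Σwᵢ = 1758.
Σwᵢxᵢ = 800·6 + 600·8 + 100·4 + 250·8 + 8·2 = 12016.
Σwᵢyᵢ = 800·3 + 600·10 + 100·7 + 250·5 + 8·9 = 10422.
x* = 12016/1758 = 6.84, y* = 10422/1758 = 5.93.

(6.84, 5.93)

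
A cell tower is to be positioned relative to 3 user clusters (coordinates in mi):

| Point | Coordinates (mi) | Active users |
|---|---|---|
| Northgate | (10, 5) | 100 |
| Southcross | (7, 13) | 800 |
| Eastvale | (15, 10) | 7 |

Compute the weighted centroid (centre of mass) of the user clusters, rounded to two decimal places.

The minimiser of Σwᵢ‖p−pᵢ‖² is the weighted centroid p* = (Σwᵢpᵢ)/(Σwᵢ).
Σwᵢ = 907.
Σwᵢxᵢ = 100·10 + 800·7 + 7·15 = 6705.
Σwᵢyᵢ = 100·5 + 800·13 + 7·10 = 10970.
x* = 6705/907 = 7.39, y* = 10970/907 = 12.09.

(7.39, 12.09)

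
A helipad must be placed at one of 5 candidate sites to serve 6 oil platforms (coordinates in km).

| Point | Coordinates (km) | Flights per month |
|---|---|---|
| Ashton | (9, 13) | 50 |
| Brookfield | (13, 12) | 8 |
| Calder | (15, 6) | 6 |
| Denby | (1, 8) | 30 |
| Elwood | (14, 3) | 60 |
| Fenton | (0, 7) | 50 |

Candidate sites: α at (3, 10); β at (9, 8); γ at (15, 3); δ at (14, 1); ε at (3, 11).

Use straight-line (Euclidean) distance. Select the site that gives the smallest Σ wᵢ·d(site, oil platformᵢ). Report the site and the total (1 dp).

Total weighted distance at each candidate:
  α (3, 10): total = 1572.2
  β (9, 8): total = 1450.2
  γ (15, 3): total = 1957.0
  δ (14, 1): total = 2093.5
  ε (3, 11): total = 1648.9
Minimum is at β with total 1450.2 km.

β, total 1450.2 km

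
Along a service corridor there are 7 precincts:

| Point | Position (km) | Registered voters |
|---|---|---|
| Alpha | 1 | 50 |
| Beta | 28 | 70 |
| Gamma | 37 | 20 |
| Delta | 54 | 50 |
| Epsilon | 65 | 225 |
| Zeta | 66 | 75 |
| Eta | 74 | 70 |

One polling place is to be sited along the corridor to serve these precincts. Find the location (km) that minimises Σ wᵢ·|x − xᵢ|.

x = 65

For a sum of weighted absolute distances on a line, the optimum is the weighted median (not the mean). Total weight W = 560; half-weight = 280.
Sort by position and accumulate weight:
  km 1 (Alpha, w=50) → cum 50
  km 28 (Beta, w=70) → cum 120
  km 37 (Gamma, w=20) → cum 140
  km 54 (Delta, w=50) → cum 190
  km 65 (Epsilon, w=225) → cum 415  ≥ 280 → median here
  km 66 (Zeta, w=75) → cum 490
  km 74 (Eta, w=70) → cum 560
Optimal location: km 65.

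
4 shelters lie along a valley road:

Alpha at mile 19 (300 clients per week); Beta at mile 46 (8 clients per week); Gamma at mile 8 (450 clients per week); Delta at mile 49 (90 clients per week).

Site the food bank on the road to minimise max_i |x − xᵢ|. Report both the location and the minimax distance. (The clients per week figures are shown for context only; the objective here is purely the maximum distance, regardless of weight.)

The 1-center on a line is the midpoint of the two extreme points: leftmost at 8, rightmost at 49.
Optimal location = (8 + 49)/2 = 28.5; maximum distance = (49 − 8)/2 = 20.5.

location 28.5, max distance 20.5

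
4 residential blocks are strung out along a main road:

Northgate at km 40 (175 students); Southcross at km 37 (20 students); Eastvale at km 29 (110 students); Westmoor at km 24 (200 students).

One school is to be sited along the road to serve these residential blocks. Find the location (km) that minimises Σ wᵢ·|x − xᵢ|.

For a sum of weighted absolute distances on a line, the optimum is the weighted median (not the mean). Total weight W = 505; half-weight = 252.5.
Sort by position and accumulate weight:
  km 24 (Westmoor, w=200) → cum 200
  km 29 (Eastvale, w=110) → cum 310  ≥ 252.5 → median here
  km 37 (Southcross, w=20) → cum 330
  km 40 (Northgate, w=175) → cum 505
Optimal location: km 29.

x = 29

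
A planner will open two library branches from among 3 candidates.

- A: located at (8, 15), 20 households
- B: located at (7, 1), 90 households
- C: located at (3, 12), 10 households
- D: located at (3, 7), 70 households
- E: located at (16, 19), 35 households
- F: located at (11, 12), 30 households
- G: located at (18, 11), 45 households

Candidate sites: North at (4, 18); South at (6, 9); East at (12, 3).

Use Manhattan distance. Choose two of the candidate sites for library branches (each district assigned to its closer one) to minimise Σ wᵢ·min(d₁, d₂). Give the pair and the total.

Evaluate every pair (each demand assigned to the nearer of the two):
  {North, South}: total = 2685
  {South, East}: total = 2770
  {North, East}: total = 3065
Best pair: {North, South} with total 2685.

{North, South}, total 2685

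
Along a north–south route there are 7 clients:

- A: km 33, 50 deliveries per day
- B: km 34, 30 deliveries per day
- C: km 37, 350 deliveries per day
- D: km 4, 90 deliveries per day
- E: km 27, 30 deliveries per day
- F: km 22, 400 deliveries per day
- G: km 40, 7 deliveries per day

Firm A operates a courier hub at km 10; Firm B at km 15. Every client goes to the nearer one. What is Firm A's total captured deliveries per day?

The indifferent point is the midpoint (10+15)/2 = 12.5; clients left of it (closer to Firm A at 10) go to Firm A, those right go to Firm B.
  D at 4 (w=90) → Firm A
  F at 22 (w=400) → Firm B
  E at 27 (w=30) → Firm B
  A at 33 (w=50) → Firm B
  B at 34 (w=30) → Firm B
  C at 37 (w=350) → Firm B
  G at 40 (w=7) → Firm B
Firm A captures 90; Firm B captures 867.

90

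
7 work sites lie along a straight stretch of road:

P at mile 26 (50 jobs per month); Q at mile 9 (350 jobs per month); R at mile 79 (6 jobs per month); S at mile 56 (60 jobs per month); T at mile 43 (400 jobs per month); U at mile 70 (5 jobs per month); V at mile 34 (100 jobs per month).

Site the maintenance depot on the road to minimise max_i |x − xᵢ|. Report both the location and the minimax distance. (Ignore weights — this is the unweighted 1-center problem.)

The 1-center on a line is the midpoint of the two extreme points: leftmost at 9, rightmost at 79.
Optimal location = (9 + 79)/2 = 44; maximum distance = (79 − 9)/2 = 35.

location 44, max distance 35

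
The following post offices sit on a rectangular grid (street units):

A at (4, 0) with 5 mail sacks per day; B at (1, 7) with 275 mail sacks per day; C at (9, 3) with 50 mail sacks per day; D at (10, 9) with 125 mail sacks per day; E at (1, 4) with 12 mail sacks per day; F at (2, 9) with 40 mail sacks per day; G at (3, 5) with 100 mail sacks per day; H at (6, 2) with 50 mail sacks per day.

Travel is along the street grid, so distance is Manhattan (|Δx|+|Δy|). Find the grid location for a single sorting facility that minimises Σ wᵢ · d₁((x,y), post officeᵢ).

(3, 7)

Manhattan distance separates: Σwᵢ(|x−xᵢ|+|y−yᵢ|) = Σwᵢ|x−xᵢ| + Σwᵢ|y−yᵢ|, so x and y are optimised independently as 1-D weighted medians.
Total weight W = 657; half = 328.5.
x-coordinate, sorted with cumulative weight:
  x=1 (B, w=275) cum 275
  x=1 (E, w=12) cum 287
  x=2 (F, w=40) cum 327
  x=3 (G, w=100) cum 427  ← median
  x=4 (A, w=5) cum 432
  x=6 (H, w=50) cum 482
  x=9 (C, w=50) cum 532
  x=10 (D, w=125) cum 657
⇒ x* = 3
y-coordinate, sorted with cumulative weight:
  y=0 (A, w=5) cum 5
  y=2 (H, w=50) cum 55
  y=3 (C, w=50) cum 105
  y=4 (E, w=12) cum 117
  y=5 (G, w=100) cum 217
  y=7 (B, w=275) cum 492  ← median
  y=9 (D, w=125) cum 617
  y=9 (F, w=40) cum 657
⇒ y* = 7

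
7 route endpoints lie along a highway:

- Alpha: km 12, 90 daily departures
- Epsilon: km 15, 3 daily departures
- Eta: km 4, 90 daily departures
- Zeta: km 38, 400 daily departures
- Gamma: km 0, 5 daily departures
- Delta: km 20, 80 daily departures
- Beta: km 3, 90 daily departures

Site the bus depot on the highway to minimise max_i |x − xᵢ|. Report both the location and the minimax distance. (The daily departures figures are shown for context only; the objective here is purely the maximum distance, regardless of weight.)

location 19, max distance 19

The 1-center on a line is the midpoint of the two extreme points: leftmost at 0, rightmost at 38.
Optimal location = (0 + 38)/2 = 19; maximum distance = (38 − 0)/2 = 19.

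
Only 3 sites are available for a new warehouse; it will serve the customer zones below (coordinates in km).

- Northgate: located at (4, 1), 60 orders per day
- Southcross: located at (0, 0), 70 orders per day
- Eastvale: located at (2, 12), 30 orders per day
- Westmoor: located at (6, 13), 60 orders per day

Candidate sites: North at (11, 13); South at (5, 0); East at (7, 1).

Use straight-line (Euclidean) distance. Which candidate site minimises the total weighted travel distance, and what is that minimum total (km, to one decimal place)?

South, total 1588.2 km

Total weighted distance at each candidate:
  North (11, 13): total = 2597.3
  South (5, 0): total = 1588.2
  East (7, 1): total = 1760.0
Minimum is at South with total 1588.2 km.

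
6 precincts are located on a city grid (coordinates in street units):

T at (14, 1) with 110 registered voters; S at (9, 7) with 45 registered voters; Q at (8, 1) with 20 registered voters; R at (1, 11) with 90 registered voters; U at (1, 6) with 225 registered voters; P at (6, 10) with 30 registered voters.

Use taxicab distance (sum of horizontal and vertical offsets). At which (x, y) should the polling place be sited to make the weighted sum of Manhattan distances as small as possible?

(1, 6)

Manhattan distance separates: Σwᵢ(|x−xᵢ|+|y−yᵢ|) = Σwᵢ|x−xᵢ| + Σwᵢ|y−yᵢ|, so x and y are optimised independently as 1-D weighted medians.
Total weight W = 520; half = 260.
x-coordinate, sorted with cumulative weight:
  x=1 (R, w=90) cum 90
  x=1 (U, w=225) cum 315  ← median
  x=6 (P, w=30) cum 345
  x=8 (Q, w=20) cum 365
  x=9 (S, w=45) cum 410
  x=14 (T, w=110) cum 520
⇒ x* = 1
y-coordinate, sorted with cumulative weight:
  y=1 (T, w=110) cum 110
  y=1 (Q, w=20) cum 130
  y=6 (U, w=225) cum 355  ← median
  y=7 (S, w=45) cum 400
  y=10 (P, w=30) cum 430
  y=11 (R, w=90) cum 520
⇒ y* = 6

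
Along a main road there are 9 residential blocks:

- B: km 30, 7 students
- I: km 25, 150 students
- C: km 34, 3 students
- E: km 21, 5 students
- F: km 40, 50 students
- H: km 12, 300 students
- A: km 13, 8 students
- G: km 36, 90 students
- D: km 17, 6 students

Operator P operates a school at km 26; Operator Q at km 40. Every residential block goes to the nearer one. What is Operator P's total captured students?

476

The indifferent point is the midpoint (26+40)/2 = 33; residential blocks left of it (closer to Operator P at 26) go to Operator P, those right go to Operator Q.
  H at 12 (w=300) → Operator P
  A at 13 (w=8) → Operator P
  D at 17 (w=6) → Operator P
  E at 21 (w=5) → Operator P
  I at 25 (w=150) → Operator P
  B at 30 (w=7) → Operator P
  C at 34 (w=3) → Operator Q
  G at 36 (w=90) → Operator Q
  F at 40 (w=50) → Operator Q
Operator P captures 476; Operator Q captures 143.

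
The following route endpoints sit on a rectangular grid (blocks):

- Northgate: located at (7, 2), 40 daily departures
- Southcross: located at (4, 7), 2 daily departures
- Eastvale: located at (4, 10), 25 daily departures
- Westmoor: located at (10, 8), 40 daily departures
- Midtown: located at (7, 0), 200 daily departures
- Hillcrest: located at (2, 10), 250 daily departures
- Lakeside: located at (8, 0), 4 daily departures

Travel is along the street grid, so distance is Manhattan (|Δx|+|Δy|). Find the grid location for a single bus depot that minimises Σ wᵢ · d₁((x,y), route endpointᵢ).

Manhattan distance separates: Σwᵢ(|x−xᵢ|+|y−yᵢ|) = Σwᵢ|x−xᵢ| + Σwᵢ|y−yᵢ|, so x and y are optimised independently as 1-D weighted medians.
Total weight W = 561; half = 280.5.
x-coordinate, sorted with cumulative weight:
  x=2 (Hillcrest, w=250) cum 250
  x=4 (Southcross, w=2) cum 252
  x=4 (Eastvale, w=25) cum 277
  x=7 (Northgate, w=40) cum 317  ← median
  x=7 (Midtown, w=200) cum 517
  x=8 (Lakeside, w=4) cum 521
  x=10 (Westmoor, w=40) cum 561
⇒ x* = 7
y-coordinate, sorted with cumulative weight:
  y=0 (Midtown, w=200) cum 200
  y=0 (Lakeside, w=4) cum 204
  y=2 (Northgate, w=40) cum 244
  y=7 (Southcross, w=2) cum 246
  y=8 (Westmoor, w=40) cum 286  ← median
  y=10 (Eastvale, w=25) cum 311
  y=10 (Hillcrest, w=250) cum 561
⇒ y* = 8

(7, 8)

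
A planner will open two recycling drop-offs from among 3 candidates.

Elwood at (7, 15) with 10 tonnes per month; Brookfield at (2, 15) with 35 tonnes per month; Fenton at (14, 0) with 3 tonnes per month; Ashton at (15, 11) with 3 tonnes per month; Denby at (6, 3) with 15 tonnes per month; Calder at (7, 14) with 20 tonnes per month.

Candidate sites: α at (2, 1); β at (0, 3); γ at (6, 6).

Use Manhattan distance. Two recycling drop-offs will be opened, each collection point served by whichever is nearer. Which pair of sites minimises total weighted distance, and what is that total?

Evaluate every pair (each demand assigned to the nearer of the two):
  {α, γ}: total = 861
  {β, γ}: total = 864
  {α, β}: total = 1238
Best pair: {α, γ} with total 861.

{α, γ}, total 861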